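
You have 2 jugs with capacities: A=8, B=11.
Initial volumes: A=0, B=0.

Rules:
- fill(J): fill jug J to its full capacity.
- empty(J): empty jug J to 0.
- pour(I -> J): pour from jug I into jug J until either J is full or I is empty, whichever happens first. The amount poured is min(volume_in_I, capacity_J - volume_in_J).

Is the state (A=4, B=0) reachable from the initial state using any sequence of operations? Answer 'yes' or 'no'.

BFS from (A=0, B=0):
  1. fill(B) -> (A=0 B=11)
  2. pour(B -> A) -> (A=8 B=3)
  3. empty(A) -> (A=0 B=3)
  4. pour(B -> A) -> (A=3 B=0)
  5. fill(B) -> (A=3 B=11)
  6. pour(B -> A) -> (A=8 B=6)
  7. empty(A) -> (A=0 B=6)
  8. pour(B -> A) -> (A=6 B=0)
  9. fill(B) -> (A=6 B=11)
  10. pour(B -> A) -> (A=8 B=9)
  11. empty(A) -> (A=0 B=9)
  12. pour(B -> A) -> (A=8 B=1)
  13. empty(A) -> (A=0 B=1)
  14. pour(B -> A) -> (A=1 B=0)
  15. fill(B) -> (A=1 B=11)
  16. pour(B -> A) -> (A=8 B=4)
  17. empty(A) -> (A=0 B=4)
  18. pour(B -> A) -> (A=4 B=0)
Target reached → yes.

Answer: yes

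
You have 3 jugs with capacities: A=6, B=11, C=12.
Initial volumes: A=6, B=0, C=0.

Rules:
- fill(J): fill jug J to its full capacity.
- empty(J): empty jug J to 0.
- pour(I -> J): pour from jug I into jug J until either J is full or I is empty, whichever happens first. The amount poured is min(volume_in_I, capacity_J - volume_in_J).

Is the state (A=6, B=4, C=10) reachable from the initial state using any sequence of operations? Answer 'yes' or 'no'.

BFS from (A=6, B=0, C=0):
  1. fill(B) -> (A=6 B=11 C=0)
  2. pour(B -> C) -> (A=6 B=0 C=11)
  3. fill(B) -> (A=6 B=11 C=11)
  4. pour(A -> C) -> (A=5 B=11 C=12)
  5. empty(C) -> (A=5 B=11 C=0)
  6. pour(B -> C) -> (A=5 B=0 C=11)
  7. fill(B) -> (A=5 B=11 C=11)
  8. pour(B -> C) -> (A=5 B=10 C=12)
  9. empty(C) -> (A=5 B=10 C=0)
  10. pour(B -> C) -> (A=5 B=0 C=10)
  11. fill(B) -> (A=5 B=11 C=10)
  12. pour(B -> A) -> (A=6 B=10 C=10)
  13. empty(A) -> (A=0 B=10 C=10)
  14. pour(B -> A) -> (A=6 B=4 C=10)
Target reached → yes.

Answer: yes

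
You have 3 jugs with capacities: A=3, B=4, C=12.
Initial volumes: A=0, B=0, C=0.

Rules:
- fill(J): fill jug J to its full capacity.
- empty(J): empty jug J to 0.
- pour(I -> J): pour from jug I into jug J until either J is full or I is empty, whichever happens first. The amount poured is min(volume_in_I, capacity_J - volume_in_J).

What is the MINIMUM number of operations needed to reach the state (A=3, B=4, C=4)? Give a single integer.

BFS from (A=0, B=0, C=0). One shortest path:
  1. fill(A) -> (A=3 B=0 C=0)
  2. fill(B) -> (A=3 B=4 C=0)
  3. pour(B -> C) -> (A=3 B=0 C=4)
  4. fill(B) -> (A=3 B=4 C=4)
Reached target in 4 moves.

Answer: 4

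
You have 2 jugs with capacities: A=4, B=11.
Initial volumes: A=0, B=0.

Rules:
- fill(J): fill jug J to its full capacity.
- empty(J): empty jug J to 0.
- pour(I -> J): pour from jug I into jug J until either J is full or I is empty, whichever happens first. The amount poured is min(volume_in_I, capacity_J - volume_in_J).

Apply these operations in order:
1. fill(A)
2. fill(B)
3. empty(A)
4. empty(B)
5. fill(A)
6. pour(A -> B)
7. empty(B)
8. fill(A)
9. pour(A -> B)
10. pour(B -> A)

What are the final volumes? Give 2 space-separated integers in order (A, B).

Answer: 4 0

Derivation:
Step 1: fill(A) -> (A=4 B=0)
Step 2: fill(B) -> (A=4 B=11)
Step 3: empty(A) -> (A=0 B=11)
Step 4: empty(B) -> (A=0 B=0)
Step 5: fill(A) -> (A=4 B=0)
Step 6: pour(A -> B) -> (A=0 B=4)
Step 7: empty(B) -> (A=0 B=0)
Step 8: fill(A) -> (A=4 B=0)
Step 9: pour(A -> B) -> (A=0 B=4)
Step 10: pour(B -> A) -> (A=4 B=0)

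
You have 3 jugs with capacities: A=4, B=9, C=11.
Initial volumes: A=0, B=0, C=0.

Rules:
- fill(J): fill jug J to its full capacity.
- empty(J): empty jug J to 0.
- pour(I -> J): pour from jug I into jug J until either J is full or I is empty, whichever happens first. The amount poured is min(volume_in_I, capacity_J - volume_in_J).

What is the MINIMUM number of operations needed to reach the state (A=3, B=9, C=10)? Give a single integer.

BFS from (A=0, B=0, C=0). One shortest path:
  1. fill(C) -> (A=0 B=0 C=11)
  2. pour(C -> A) -> (A=4 B=0 C=7)
  3. pour(A -> B) -> (A=0 B=4 C=7)
  4. pour(C -> A) -> (A=4 B=4 C=3)
  5. pour(A -> B) -> (A=0 B=8 C=3)
  6. pour(C -> A) -> (A=3 B=8 C=0)
  7. fill(C) -> (A=3 B=8 C=11)
  8. pour(C -> B) -> (A=3 B=9 C=10)
Reached target in 8 moves.

Answer: 8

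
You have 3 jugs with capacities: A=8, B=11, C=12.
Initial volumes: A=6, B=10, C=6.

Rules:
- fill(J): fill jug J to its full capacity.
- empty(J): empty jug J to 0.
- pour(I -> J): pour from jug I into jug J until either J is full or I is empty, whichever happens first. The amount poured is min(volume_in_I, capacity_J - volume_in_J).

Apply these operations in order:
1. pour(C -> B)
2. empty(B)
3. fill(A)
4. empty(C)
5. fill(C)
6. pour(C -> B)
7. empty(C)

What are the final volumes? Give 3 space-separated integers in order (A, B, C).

Step 1: pour(C -> B) -> (A=6 B=11 C=5)
Step 2: empty(B) -> (A=6 B=0 C=5)
Step 3: fill(A) -> (A=8 B=0 C=5)
Step 4: empty(C) -> (A=8 B=0 C=0)
Step 5: fill(C) -> (A=8 B=0 C=12)
Step 6: pour(C -> B) -> (A=8 B=11 C=1)
Step 7: empty(C) -> (A=8 B=11 C=0)

Answer: 8 11 0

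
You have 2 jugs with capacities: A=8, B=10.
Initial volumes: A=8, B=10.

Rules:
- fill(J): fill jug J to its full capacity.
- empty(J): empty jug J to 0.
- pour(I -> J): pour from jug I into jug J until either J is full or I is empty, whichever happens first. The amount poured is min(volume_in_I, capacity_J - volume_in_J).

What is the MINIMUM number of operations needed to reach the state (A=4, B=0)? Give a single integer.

BFS from (A=8, B=10). One shortest path:
  1. empty(A) -> (A=0 B=10)
  2. pour(B -> A) -> (A=8 B=2)
  3. empty(A) -> (A=0 B=2)
  4. pour(B -> A) -> (A=2 B=0)
  5. fill(B) -> (A=2 B=10)
  6. pour(B -> A) -> (A=8 B=4)
  7. empty(A) -> (A=0 B=4)
  8. pour(B -> A) -> (A=4 B=0)
Reached target in 8 moves.

Answer: 8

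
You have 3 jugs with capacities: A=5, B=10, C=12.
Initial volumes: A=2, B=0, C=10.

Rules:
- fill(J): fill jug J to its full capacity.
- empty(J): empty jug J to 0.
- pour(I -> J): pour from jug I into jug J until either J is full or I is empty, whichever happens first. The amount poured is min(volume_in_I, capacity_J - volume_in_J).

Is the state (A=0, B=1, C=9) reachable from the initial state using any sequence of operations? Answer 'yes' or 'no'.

BFS from (A=2, B=0, C=10):
  1. fill(B) -> (A=2 B=10 C=10)
  2. pour(B -> A) -> (A=5 B=7 C=10)
  3. pour(A -> C) -> (A=3 B=7 C=12)
  4. empty(C) -> (A=3 B=7 C=0)
  5. pour(A -> C) -> (A=0 B=7 C=3)
  6. fill(A) -> (A=5 B=7 C=3)
  7. pour(A -> B) -> (A=2 B=10 C=3)
  8. pour(B -> C) -> (A=2 B=1 C=12)
  9. pour(C -> A) -> (A=5 B=1 C=9)
  10. empty(A) -> (A=0 B=1 C=9)
Target reached → yes.

Answer: yes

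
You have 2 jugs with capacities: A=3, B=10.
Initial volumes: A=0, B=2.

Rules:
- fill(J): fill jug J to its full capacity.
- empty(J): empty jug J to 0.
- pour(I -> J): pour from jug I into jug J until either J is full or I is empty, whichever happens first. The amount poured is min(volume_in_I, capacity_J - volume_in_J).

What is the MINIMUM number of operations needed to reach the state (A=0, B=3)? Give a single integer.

Answer: 3

Derivation:
BFS from (A=0, B=2). One shortest path:
  1. fill(A) -> (A=3 B=2)
  2. empty(B) -> (A=3 B=0)
  3. pour(A -> B) -> (A=0 B=3)
Reached target in 3 moves.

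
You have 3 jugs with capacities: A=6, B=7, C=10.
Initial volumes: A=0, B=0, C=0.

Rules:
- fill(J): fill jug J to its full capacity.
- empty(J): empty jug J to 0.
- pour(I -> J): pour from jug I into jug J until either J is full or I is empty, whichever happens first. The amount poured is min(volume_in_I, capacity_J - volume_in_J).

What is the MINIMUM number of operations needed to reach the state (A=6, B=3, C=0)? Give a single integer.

Answer: 5

Derivation:
BFS from (A=0, B=0, C=0). One shortest path:
  1. fill(A) -> (A=6 B=0 C=0)
  2. fill(C) -> (A=6 B=0 C=10)
  3. pour(C -> B) -> (A=6 B=7 C=3)
  4. empty(B) -> (A=6 B=0 C=3)
  5. pour(C -> B) -> (A=6 B=3 C=0)
Reached target in 5 moves.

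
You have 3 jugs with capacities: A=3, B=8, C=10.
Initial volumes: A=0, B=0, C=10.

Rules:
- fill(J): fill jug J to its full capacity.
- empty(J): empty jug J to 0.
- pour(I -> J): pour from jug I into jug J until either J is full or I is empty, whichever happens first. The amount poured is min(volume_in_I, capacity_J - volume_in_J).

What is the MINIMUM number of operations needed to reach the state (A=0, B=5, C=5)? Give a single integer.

Answer: 3

Derivation:
BFS from (A=0, B=0, C=10). One shortest path:
  1. pour(C -> B) -> (A=0 B=8 C=2)
  2. pour(B -> A) -> (A=3 B=5 C=2)
  3. pour(A -> C) -> (A=0 B=5 C=5)
Reached target in 3 moves.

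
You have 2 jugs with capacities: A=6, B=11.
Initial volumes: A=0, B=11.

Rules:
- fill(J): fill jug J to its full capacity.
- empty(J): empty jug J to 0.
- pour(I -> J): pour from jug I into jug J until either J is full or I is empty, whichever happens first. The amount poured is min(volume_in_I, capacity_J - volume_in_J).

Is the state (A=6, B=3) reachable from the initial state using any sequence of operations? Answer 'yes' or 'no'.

BFS from (A=0, B=11):
  1. pour(B -> A) -> (A=6 B=5)
  2. empty(A) -> (A=0 B=5)
  3. pour(B -> A) -> (A=5 B=0)
  4. fill(B) -> (A=5 B=11)
  5. pour(B -> A) -> (A=6 B=10)
  6. empty(A) -> (A=0 B=10)
  7. pour(B -> A) -> (A=6 B=4)
  8. empty(A) -> (A=0 B=4)
  9. pour(B -> A) -> (A=4 B=0)
  10. fill(B) -> (A=4 B=11)
  11. pour(B -> A) -> (A=6 B=9)
  12. empty(A) -> (A=0 B=9)
  13. pour(B -> A) -> (A=6 B=3)
Target reached → yes.

Answer: yes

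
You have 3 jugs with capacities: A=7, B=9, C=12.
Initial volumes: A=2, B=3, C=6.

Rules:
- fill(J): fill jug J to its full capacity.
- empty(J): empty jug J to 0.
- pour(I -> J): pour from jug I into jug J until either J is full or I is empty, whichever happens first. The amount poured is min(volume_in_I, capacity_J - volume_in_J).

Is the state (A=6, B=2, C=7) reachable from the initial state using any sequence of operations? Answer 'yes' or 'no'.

Answer: no

Derivation:
BFS explored all 513 reachable states.
Reachable set includes: (0,0,0), (0,0,1), (0,0,2), (0,0,3), (0,0,4), (0,0,5), (0,0,6), (0,0,7), (0,0,8), (0,0,9), (0,0,10), (0,0,11) ...
Target (A=6, B=2, C=7) not in reachable set → no.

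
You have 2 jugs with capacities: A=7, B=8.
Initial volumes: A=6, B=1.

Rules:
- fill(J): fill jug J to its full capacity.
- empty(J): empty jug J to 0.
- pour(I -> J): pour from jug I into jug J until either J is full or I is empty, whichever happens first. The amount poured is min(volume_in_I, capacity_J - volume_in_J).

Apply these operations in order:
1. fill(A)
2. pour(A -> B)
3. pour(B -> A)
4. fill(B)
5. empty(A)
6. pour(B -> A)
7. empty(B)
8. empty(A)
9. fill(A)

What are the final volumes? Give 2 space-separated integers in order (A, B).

Answer: 7 0

Derivation:
Step 1: fill(A) -> (A=7 B=1)
Step 2: pour(A -> B) -> (A=0 B=8)
Step 3: pour(B -> A) -> (A=7 B=1)
Step 4: fill(B) -> (A=7 B=8)
Step 5: empty(A) -> (A=0 B=8)
Step 6: pour(B -> A) -> (A=7 B=1)
Step 7: empty(B) -> (A=7 B=0)
Step 8: empty(A) -> (A=0 B=0)
Step 9: fill(A) -> (A=7 B=0)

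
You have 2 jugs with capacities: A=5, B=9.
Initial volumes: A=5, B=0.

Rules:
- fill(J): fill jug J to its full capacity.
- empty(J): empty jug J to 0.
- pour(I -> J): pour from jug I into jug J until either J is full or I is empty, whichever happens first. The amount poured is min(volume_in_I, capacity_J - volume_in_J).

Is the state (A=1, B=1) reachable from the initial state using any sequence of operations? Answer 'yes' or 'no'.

Answer: no

Derivation:
BFS explored all 28 reachable states.
Reachable set includes: (0,0), (0,1), (0,2), (0,3), (0,4), (0,5), (0,6), (0,7), (0,8), (0,9), (1,0), (1,9) ...
Target (A=1, B=1) not in reachable set → no.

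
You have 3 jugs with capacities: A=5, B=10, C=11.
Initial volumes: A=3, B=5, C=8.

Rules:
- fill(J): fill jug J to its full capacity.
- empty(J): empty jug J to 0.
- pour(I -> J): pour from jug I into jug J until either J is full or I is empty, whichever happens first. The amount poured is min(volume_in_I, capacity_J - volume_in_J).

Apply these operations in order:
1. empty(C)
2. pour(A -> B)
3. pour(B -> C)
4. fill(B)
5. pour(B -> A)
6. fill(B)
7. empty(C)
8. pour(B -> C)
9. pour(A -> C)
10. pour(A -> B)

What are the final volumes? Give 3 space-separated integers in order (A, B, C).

Step 1: empty(C) -> (A=3 B=5 C=0)
Step 2: pour(A -> B) -> (A=0 B=8 C=0)
Step 3: pour(B -> C) -> (A=0 B=0 C=8)
Step 4: fill(B) -> (A=0 B=10 C=8)
Step 5: pour(B -> A) -> (A=5 B=5 C=8)
Step 6: fill(B) -> (A=5 B=10 C=8)
Step 7: empty(C) -> (A=5 B=10 C=0)
Step 8: pour(B -> C) -> (A=5 B=0 C=10)
Step 9: pour(A -> C) -> (A=4 B=0 C=11)
Step 10: pour(A -> B) -> (A=0 B=4 C=11)

Answer: 0 4 11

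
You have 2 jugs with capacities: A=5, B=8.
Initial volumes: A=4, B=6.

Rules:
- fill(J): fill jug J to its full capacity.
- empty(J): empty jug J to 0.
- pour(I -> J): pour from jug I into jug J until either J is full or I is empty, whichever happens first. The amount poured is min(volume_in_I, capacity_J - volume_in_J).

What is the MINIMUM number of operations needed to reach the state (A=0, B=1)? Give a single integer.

BFS from (A=4, B=6). One shortest path:
  1. empty(A) -> (A=0 B=6)
  2. pour(B -> A) -> (A=5 B=1)
  3. empty(A) -> (A=0 B=1)
Reached target in 3 moves.

Answer: 3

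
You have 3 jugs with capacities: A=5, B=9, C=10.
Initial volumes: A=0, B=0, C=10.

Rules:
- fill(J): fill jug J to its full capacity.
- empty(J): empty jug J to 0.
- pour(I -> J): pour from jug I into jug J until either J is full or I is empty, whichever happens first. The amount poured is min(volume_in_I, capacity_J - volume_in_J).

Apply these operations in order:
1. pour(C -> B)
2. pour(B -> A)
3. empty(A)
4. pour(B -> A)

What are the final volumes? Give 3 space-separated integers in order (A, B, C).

Step 1: pour(C -> B) -> (A=0 B=9 C=1)
Step 2: pour(B -> A) -> (A=5 B=4 C=1)
Step 3: empty(A) -> (A=0 B=4 C=1)
Step 4: pour(B -> A) -> (A=4 B=0 C=1)

Answer: 4 0 1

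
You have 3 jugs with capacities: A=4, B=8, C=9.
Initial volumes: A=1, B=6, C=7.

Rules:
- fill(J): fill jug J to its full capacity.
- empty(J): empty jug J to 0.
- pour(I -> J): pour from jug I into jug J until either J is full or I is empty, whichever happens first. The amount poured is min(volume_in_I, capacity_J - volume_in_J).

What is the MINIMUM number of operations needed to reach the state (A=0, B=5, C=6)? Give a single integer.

BFS from (A=1, B=6, C=7). One shortest path:
  1. empty(C) -> (A=1 B=6 C=0)
  2. pour(B -> C) -> (A=1 B=0 C=6)
  3. fill(B) -> (A=1 B=8 C=6)
  4. pour(B -> A) -> (A=4 B=5 C=6)
  5. empty(A) -> (A=0 B=5 C=6)
Reached target in 5 moves.

Answer: 5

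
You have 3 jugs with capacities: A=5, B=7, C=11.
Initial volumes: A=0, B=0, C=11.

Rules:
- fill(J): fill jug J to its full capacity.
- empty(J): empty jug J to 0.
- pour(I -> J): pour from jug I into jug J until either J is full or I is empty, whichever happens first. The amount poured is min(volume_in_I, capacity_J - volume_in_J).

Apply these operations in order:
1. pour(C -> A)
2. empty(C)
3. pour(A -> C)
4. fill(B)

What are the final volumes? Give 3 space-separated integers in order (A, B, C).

Answer: 0 7 5

Derivation:
Step 1: pour(C -> A) -> (A=5 B=0 C=6)
Step 2: empty(C) -> (A=5 B=0 C=0)
Step 3: pour(A -> C) -> (A=0 B=0 C=5)
Step 4: fill(B) -> (A=0 B=7 C=5)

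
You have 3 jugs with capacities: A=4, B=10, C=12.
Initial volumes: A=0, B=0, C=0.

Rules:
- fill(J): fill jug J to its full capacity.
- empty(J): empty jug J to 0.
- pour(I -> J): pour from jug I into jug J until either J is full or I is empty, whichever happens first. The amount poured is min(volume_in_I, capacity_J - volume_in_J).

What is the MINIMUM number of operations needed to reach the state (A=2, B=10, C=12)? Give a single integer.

BFS from (A=0, B=0, C=0). One shortest path:
  1. fill(C) -> (A=0 B=0 C=12)
  2. pour(C -> B) -> (A=0 B=10 C=2)
  3. pour(C -> A) -> (A=2 B=10 C=0)
  4. fill(C) -> (A=2 B=10 C=12)
Reached target in 4 moves.

Answer: 4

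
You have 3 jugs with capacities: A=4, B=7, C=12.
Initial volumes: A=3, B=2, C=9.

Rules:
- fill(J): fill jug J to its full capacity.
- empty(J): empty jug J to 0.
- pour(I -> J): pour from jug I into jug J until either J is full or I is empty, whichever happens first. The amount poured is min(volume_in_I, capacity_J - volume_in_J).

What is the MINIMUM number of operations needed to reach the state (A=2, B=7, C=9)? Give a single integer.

Answer: 3

Derivation:
BFS from (A=3, B=2, C=9). One shortest path:
  1. empty(A) -> (A=0 B=2 C=9)
  2. pour(B -> A) -> (A=2 B=0 C=9)
  3. fill(B) -> (A=2 B=7 C=9)
Reached target in 3 moves.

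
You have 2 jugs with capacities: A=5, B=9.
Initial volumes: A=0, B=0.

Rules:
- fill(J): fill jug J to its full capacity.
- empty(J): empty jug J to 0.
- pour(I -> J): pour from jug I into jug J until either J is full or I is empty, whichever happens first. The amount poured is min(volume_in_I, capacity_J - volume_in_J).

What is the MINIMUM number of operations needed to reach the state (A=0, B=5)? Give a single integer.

Answer: 2

Derivation:
BFS from (A=0, B=0). One shortest path:
  1. fill(A) -> (A=5 B=0)
  2. pour(A -> B) -> (A=0 B=5)
Reached target in 2 moves.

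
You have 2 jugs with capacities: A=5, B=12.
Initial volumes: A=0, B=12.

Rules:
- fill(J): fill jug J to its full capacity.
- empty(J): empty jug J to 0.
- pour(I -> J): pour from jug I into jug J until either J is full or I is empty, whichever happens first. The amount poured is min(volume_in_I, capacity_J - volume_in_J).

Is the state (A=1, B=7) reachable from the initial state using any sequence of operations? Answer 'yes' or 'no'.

BFS explored all 34 reachable states.
Reachable set includes: (0,0), (0,1), (0,2), (0,3), (0,4), (0,5), (0,6), (0,7), (0,8), (0,9), (0,10), (0,11) ...
Target (A=1, B=7) not in reachable set → no.

Answer: no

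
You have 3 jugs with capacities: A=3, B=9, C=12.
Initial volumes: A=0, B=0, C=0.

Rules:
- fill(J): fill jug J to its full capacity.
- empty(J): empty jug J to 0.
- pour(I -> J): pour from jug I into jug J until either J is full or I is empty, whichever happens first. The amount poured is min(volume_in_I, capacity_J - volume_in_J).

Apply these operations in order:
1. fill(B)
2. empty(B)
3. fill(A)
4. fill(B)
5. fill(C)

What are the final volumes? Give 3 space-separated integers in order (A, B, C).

Answer: 3 9 12

Derivation:
Step 1: fill(B) -> (A=0 B=9 C=0)
Step 2: empty(B) -> (A=0 B=0 C=0)
Step 3: fill(A) -> (A=3 B=0 C=0)
Step 4: fill(B) -> (A=3 B=9 C=0)
Step 5: fill(C) -> (A=3 B=9 C=12)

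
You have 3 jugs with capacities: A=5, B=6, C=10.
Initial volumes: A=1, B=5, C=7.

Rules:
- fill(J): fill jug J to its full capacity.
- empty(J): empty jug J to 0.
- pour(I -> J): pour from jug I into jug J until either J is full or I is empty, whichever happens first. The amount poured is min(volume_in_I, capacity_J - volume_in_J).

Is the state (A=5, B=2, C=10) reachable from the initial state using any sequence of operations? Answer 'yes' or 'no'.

Answer: yes

Derivation:
BFS from (A=1, B=5, C=7):
  1. fill(A) -> (A=5 B=5 C=7)
  2. pour(B -> C) -> (A=5 B=2 C=10)
Target reached → yes.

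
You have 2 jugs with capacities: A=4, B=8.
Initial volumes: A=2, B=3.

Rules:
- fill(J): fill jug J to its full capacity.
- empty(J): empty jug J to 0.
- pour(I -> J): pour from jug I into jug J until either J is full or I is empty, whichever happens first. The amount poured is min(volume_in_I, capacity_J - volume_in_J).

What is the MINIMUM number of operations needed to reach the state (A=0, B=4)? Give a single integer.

Answer: 3

Derivation:
BFS from (A=2, B=3). One shortest path:
  1. fill(A) -> (A=4 B=3)
  2. empty(B) -> (A=4 B=0)
  3. pour(A -> B) -> (A=0 B=4)
Reached target in 3 moves.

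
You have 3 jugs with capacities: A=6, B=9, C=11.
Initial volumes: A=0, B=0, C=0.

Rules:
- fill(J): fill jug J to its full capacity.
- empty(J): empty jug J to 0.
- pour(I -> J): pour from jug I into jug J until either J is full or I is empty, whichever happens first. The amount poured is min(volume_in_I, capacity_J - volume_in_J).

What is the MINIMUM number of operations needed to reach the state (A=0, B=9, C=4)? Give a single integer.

Answer: 6

Derivation:
BFS from (A=0, B=0, C=0). One shortest path:
  1. fill(C) -> (A=0 B=0 C=11)
  2. pour(C -> B) -> (A=0 B=9 C=2)
  3. empty(B) -> (A=0 B=0 C=2)
  4. pour(C -> B) -> (A=0 B=2 C=0)
  5. fill(C) -> (A=0 B=2 C=11)
  6. pour(C -> B) -> (A=0 B=9 C=4)
Reached target in 6 moves.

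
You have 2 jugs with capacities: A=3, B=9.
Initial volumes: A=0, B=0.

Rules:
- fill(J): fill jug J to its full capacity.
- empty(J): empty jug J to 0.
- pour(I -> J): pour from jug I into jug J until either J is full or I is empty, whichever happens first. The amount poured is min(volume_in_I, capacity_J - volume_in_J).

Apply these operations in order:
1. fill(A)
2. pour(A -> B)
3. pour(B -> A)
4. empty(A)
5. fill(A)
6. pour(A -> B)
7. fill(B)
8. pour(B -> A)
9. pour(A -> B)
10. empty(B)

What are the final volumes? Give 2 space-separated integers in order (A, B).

Answer: 0 0

Derivation:
Step 1: fill(A) -> (A=3 B=0)
Step 2: pour(A -> B) -> (A=0 B=3)
Step 3: pour(B -> A) -> (A=3 B=0)
Step 4: empty(A) -> (A=0 B=0)
Step 5: fill(A) -> (A=3 B=0)
Step 6: pour(A -> B) -> (A=0 B=3)
Step 7: fill(B) -> (A=0 B=9)
Step 8: pour(B -> A) -> (A=3 B=6)
Step 9: pour(A -> B) -> (A=0 B=9)
Step 10: empty(B) -> (A=0 B=0)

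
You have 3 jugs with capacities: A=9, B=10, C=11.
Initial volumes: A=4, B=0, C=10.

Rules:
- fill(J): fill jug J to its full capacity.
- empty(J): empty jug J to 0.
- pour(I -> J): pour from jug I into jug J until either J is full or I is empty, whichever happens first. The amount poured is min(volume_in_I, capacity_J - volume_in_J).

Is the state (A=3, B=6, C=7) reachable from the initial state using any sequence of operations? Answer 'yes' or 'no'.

Answer: no

Derivation:
BFS explored all 600 reachable states.
Reachable set includes: (0,0,0), (0,0,1), (0,0,2), (0,0,3), (0,0,4), (0,0,5), (0,0,6), (0,0,7), (0,0,8), (0,0,9), (0,0,10), (0,0,11) ...
Target (A=3, B=6, C=7) not in reachable set → no.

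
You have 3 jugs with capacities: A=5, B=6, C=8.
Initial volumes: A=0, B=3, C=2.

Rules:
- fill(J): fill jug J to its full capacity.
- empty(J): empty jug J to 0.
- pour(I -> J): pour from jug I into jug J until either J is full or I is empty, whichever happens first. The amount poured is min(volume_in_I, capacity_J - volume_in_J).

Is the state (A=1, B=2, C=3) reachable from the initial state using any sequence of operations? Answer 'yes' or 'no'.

BFS explored all 238 reachable states.
Reachable set includes: (0,0,0), (0,0,1), (0,0,2), (0,0,3), (0,0,4), (0,0,5), (0,0,6), (0,0,7), (0,0,8), (0,1,0), (0,1,1), (0,1,2) ...
Target (A=1, B=2, C=3) not in reachable set → no.

Answer: no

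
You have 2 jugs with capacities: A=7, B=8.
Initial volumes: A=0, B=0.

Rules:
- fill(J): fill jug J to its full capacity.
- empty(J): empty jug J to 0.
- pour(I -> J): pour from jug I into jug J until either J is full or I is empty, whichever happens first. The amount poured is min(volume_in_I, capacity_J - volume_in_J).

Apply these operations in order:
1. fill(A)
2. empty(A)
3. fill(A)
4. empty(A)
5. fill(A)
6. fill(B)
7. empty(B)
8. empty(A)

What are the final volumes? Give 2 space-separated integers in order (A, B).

Step 1: fill(A) -> (A=7 B=0)
Step 2: empty(A) -> (A=0 B=0)
Step 3: fill(A) -> (A=7 B=0)
Step 4: empty(A) -> (A=0 B=0)
Step 5: fill(A) -> (A=7 B=0)
Step 6: fill(B) -> (A=7 B=8)
Step 7: empty(B) -> (A=7 B=0)
Step 8: empty(A) -> (A=0 B=0)

Answer: 0 0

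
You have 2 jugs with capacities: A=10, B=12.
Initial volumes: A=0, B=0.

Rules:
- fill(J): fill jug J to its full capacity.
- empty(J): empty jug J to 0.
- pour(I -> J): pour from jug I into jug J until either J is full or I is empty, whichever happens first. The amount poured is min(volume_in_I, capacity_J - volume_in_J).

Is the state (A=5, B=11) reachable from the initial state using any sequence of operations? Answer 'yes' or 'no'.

Answer: no

Derivation:
BFS explored all 22 reachable states.
Reachable set includes: (0,0), (0,2), (0,4), (0,6), (0,8), (0,10), (0,12), (2,0), (2,12), (4,0), (4,12), (6,0) ...
Target (A=5, B=11) not in reachable set → no.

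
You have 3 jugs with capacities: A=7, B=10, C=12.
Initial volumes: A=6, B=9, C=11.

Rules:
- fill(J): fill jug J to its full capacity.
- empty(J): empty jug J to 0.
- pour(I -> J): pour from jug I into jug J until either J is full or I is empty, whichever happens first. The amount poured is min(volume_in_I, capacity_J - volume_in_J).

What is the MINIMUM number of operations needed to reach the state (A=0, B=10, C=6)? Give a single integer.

Answer: 3

Derivation:
BFS from (A=6, B=9, C=11). One shortest path:
  1. fill(B) -> (A=6 B=10 C=11)
  2. empty(C) -> (A=6 B=10 C=0)
  3. pour(A -> C) -> (A=0 B=10 C=6)
Reached target in 3 moves.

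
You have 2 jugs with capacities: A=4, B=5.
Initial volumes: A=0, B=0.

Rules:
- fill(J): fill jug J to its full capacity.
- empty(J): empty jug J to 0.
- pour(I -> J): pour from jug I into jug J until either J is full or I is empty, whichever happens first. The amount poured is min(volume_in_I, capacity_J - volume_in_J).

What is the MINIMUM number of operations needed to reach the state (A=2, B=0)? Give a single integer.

Answer: 8

Derivation:
BFS from (A=0, B=0). One shortest path:
  1. fill(B) -> (A=0 B=5)
  2. pour(B -> A) -> (A=4 B=1)
  3. empty(A) -> (A=0 B=1)
  4. pour(B -> A) -> (A=1 B=0)
  5. fill(B) -> (A=1 B=5)
  6. pour(B -> A) -> (A=4 B=2)
  7. empty(A) -> (A=0 B=2)
  8. pour(B -> A) -> (A=2 B=0)
Reached target in 8 moves.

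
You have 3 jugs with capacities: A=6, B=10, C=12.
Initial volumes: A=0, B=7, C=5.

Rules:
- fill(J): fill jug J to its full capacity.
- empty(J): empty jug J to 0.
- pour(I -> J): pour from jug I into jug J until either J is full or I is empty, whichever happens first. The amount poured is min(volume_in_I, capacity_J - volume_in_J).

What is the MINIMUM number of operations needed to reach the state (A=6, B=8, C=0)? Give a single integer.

BFS from (A=0, B=7, C=5). One shortest path:
  1. fill(A) -> (A=6 B=7 C=5)
  2. pour(A -> B) -> (A=3 B=10 C=5)
  3. empty(B) -> (A=3 B=0 C=5)
  4. pour(A -> B) -> (A=0 B=3 C=5)
  5. fill(A) -> (A=6 B=3 C=5)
  6. pour(C -> B) -> (A=6 B=8 C=0)
Reached target in 6 moves.

Answer: 6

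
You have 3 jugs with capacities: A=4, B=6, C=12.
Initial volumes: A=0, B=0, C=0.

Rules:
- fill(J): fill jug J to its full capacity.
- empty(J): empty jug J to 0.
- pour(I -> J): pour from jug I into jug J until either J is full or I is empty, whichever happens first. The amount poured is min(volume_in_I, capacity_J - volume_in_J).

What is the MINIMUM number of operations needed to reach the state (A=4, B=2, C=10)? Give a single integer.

BFS from (A=0, B=0, C=0). One shortest path:
  1. fill(A) -> (A=4 B=0 C=0)
  2. fill(C) -> (A=4 B=0 C=12)
  3. pour(A -> B) -> (A=0 B=4 C=12)
  4. pour(C -> B) -> (A=0 B=6 C=10)
  5. pour(B -> A) -> (A=4 B=2 C=10)
Reached target in 5 moves.

Answer: 5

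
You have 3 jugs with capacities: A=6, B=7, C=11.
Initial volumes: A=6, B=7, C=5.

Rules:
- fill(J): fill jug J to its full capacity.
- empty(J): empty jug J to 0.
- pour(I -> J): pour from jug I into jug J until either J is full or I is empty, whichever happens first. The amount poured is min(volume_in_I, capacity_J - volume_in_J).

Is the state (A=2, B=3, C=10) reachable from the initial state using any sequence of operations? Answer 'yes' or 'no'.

BFS explored all 372 reachable states.
Reachable set includes: (0,0,0), (0,0,1), (0,0,2), (0,0,3), (0,0,4), (0,0,5), (0,0,6), (0,0,7), (0,0,8), (0,0,9), (0,0,10), (0,0,11) ...
Target (A=2, B=3, C=10) not in reachable set → no.

Answer: no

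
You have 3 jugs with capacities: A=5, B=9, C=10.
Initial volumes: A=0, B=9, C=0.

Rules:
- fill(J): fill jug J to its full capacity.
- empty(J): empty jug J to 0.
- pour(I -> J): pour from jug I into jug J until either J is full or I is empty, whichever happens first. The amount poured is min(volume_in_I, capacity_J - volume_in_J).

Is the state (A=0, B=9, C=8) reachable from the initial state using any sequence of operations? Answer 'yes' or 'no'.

BFS from (A=0, B=9, C=0):
  1. pour(B -> C) -> (A=0 B=0 C=9)
  2. fill(B) -> (A=0 B=9 C=9)
  3. pour(B -> C) -> (A=0 B=8 C=10)
  4. empty(C) -> (A=0 B=8 C=0)
  5. pour(B -> C) -> (A=0 B=0 C=8)
  6. fill(B) -> (A=0 B=9 C=8)
Target reached → yes.

Answer: yes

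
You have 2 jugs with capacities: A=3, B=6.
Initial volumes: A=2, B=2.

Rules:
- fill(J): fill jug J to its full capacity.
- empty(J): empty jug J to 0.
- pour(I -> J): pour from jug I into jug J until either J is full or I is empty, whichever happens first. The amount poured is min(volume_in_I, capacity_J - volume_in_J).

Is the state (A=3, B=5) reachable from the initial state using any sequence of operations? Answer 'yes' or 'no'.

BFS from (A=2, B=2):
  1. fill(B) -> (A=2 B=6)
  2. pour(B -> A) -> (A=3 B=5)
Target reached → yes.

Answer: yes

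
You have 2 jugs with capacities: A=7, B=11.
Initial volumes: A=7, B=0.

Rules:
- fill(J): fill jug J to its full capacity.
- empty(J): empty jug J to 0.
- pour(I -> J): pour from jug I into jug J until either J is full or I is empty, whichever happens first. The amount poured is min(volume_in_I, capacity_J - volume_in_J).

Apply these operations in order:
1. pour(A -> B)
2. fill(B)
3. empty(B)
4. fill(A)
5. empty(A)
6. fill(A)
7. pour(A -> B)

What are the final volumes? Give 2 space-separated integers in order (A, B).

Answer: 0 7

Derivation:
Step 1: pour(A -> B) -> (A=0 B=7)
Step 2: fill(B) -> (A=0 B=11)
Step 3: empty(B) -> (A=0 B=0)
Step 4: fill(A) -> (A=7 B=0)
Step 5: empty(A) -> (A=0 B=0)
Step 6: fill(A) -> (A=7 B=0)
Step 7: pour(A -> B) -> (A=0 B=7)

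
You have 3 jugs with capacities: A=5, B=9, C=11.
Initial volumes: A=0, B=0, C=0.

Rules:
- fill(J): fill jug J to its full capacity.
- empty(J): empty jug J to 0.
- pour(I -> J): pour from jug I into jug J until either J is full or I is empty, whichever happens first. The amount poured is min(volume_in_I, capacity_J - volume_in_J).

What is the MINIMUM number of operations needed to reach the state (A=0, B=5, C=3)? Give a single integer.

BFS from (A=0, B=0, C=0). One shortest path:
  1. fill(A) -> (A=5 B=0 C=0)
  2. fill(B) -> (A=5 B=9 C=0)
  3. pour(A -> C) -> (A=0 B=9 C=5)
  4. fill(A) -> (A=5 B=9 C=5)
  5. pour(B -> C) -> (A=5 B=3 C=11)
  6. empty(C) -> (A=5 B=3 C=0)
  7. pour(B -> C) -> (A=5 B=0 C=3)
  8. pour(A -> B) -> (A=0 B=5 C=3)
Reached target in 8 moves.

Answer: 8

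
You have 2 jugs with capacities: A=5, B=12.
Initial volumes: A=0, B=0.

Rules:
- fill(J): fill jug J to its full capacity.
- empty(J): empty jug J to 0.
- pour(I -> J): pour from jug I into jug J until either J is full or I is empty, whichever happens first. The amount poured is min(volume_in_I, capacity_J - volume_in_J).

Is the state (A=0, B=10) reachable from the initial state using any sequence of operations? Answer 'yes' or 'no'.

Answer: yes

Derivation:
BFS from (A=0, B=0):
  1. fill(A) -> (A=5 B=0)
  2. pour(A -> B) -> (A=0 B=5)
  3. fill(A) -> (A=5 B=5)
  4. pour(A -> B) -> (A=0 B=10)
Target reached → yes.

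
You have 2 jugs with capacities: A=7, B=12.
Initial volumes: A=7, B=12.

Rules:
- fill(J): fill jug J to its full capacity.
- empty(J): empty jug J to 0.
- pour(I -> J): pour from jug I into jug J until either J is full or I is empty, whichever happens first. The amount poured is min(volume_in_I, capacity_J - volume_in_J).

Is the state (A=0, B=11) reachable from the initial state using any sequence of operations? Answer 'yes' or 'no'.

BFS from (A=7, B=12):
  1. empty(B) -> (A=7 B=0)
  2. pour(A -> B) -> (A=0 B=7)
  3. fill(A) -> (A=7 B=7)
  4. pour(A -> B) -> (A=2 B=12)
  5. empty(B) -> (A=2 B=0)
  6. pour(A -> B) -> (A=0 B=2)
  7. fill(A) -> (A=7 B=2)
  8. pour(A -> B) -> (A=0 B=9)
  9. fill(A) -> (A=7 B=9)
  10. pour(A -> B) -> (A=4 B=12)
  11. empty(B) -> (A=4 B=0)
  12. pour(A -> B) -> (A=0 B=4)
  13. fill(A) -> (A=7 B=4)
  14. pour(A -> B) -> (A=0 B=11)
Target reached → yes.

Answer: yes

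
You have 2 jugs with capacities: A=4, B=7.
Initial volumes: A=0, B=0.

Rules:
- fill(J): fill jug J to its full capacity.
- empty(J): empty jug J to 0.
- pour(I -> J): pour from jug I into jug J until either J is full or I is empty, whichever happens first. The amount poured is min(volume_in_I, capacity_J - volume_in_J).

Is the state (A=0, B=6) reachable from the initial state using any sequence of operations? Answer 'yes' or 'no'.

BFS from (A=0, B=0):
  1. fill(B) -> (A=0 B=7)
  2. pour(B -> A) -> (A=4 B=3)
  3. empty(A) -> (A=0 B=3)
  4. pour(B -> A) -> (A=3 B=0)
  5. fill(B) -> (A=3 B=7)
  6. pour(B -> A) -> (A=4 B=6)
  7. empty(A) -> (A=0 B=6)
Target reached → yes.

Answer: yes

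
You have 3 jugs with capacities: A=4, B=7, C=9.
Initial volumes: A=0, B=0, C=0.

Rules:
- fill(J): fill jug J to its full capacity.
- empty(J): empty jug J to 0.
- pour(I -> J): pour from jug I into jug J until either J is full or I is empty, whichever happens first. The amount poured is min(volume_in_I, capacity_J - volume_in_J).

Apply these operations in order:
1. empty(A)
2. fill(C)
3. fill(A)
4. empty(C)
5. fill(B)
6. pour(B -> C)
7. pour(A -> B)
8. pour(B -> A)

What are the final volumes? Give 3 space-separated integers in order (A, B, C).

Answer: 4 0 7

Derivation:
Step 1: empty(A) -> (A=0 B=0 C=0)
Step 2: fill(C) -> (A=0 B=0 C=9)
Step 3: fill(A) -> (A=4 B=0 C=9)
Step 4: empty(C) -> (A=4 B=0 C=0)
Step 5: fill(B) -> (A=4 B=7 C=0)
Step 6: pour(B -> C) -> (A=4 B=0 C=7)
Step 7: pour(A -> B) -> (A=0 B=4 C=7)
Step 8: pour(B -> A) -> (A=4 B=0 C=7)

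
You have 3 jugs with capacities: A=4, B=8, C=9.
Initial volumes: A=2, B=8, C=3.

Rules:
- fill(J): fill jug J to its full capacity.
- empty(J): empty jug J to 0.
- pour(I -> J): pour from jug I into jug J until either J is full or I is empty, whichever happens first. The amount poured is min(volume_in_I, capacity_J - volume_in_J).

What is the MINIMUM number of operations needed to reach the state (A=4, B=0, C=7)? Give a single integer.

BFS from (A=2, B=8, C=3). One shortest path:
  1. empty(A) -> (A=0 B=8 C=3)
  2. pour(B -> A) -> (A=4 B=4 C=3)
  3. pour(B -> C) -> (A=4 B=0 C=7)
Reached target in 3 moves.

Answer: 3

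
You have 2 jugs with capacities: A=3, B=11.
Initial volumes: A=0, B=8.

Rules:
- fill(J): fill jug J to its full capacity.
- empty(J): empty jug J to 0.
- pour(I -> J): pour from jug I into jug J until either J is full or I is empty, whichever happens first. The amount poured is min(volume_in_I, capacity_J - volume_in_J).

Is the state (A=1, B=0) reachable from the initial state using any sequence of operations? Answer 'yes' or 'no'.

BFS from (A=0, B=8):
  1. fill(A) -> (A=3 B=8)
  2. empty(B) -> (A=3 B=0)
  3. pour(A -> B) -> (A=0 B=3)
  4. fill(A) -> (A=3 B=3)
  5. pour(A -> B) -> (A=0 B=6)
  6. fill(A) -> (A=3 B=6)
  7. pour(A -> B) -> (A=0 B=9)
  8. fill(A) -> (A=3 B=9)
  9. pour(A -> B) -> (A=1 B=11)
  10. empty(B) -> (A=1 B=0)
Target reached → yes.

Answer: yes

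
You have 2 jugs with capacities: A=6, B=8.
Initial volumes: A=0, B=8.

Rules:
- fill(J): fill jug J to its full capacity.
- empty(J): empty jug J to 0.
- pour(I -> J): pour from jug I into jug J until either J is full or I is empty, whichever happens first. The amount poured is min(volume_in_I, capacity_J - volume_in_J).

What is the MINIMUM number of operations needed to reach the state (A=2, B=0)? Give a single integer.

BFS from (A=0, B=8). One shortest path:
  1. pour(B -> A) -> (A=6 B=2)
  2. empty(A) -> (A=0 B=2)
  3. pour(B -> A) -> (A=2 B=0)
Reached target in 3 moves.

Answer: 3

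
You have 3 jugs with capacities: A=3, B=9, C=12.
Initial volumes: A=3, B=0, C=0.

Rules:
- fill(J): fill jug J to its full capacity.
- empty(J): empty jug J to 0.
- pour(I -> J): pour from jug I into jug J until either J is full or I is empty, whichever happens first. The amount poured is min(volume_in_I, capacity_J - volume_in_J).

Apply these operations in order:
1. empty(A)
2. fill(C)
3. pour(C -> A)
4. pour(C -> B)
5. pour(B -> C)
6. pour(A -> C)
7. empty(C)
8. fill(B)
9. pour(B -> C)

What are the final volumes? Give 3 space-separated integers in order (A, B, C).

Answer: 0 0 9

Derivation:
Step 1: empty(A) -> (A=0 B=0 C=0)
Step 2: fill(C) -> (A=0 B=0 C=12)
Step 3: pour(C -> A) -> (A=3 B=0 C=9)
Step 4: pour(C -> B) -> (A=3 B=9 C=0)
Step 5: pour(B -> C) -> (A=3 B=0 C=9)
Step 6: pour(A -> C) -> (A=0 B=0 C=12)
Step 7: empty(C) -> (A=0 B=0 C=0)
Step 8: fill(B) -> (A=0 B=9 C=0)
Step 9: pour(B -> C) -> (A=0 B=0 C=9)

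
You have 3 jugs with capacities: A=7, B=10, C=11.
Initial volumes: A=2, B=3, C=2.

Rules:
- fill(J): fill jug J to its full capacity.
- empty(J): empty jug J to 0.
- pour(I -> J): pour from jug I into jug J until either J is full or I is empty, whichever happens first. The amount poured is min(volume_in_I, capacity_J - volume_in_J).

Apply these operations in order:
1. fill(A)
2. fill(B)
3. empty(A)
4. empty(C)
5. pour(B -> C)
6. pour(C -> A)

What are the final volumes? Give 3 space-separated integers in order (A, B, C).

Answer: 7 0 3

Derivation:
Step 1: fill(A) -> (A=7 B=3 C=2)
Step 2: fill(B) -> (A=7 B=10 C=2)
Step 3: empty(A) -> (A=0 B=10 C=2)
Step 4: empty(C) -> (A=0 B=10 C=0)
Step 5: pour(B -> C) -> (A=0 B=0 C=10)
Step 6: pour(C -> A) -> (A=7 B=0 C=3)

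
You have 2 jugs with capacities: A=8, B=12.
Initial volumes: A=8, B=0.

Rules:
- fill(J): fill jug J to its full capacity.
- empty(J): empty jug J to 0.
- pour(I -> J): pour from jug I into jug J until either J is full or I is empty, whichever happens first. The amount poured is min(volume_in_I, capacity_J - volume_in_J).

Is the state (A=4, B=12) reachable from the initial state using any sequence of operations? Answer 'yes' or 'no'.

Answer: yes

Derivation:
BFS from (A=8, B=0):
  1. pour(A -> B) -> (A=0 B=8)
  2. fill(A) -> (A=8 B=8)
  3. pour(A -> B) -> (A=4 B=12)
Target reached → yes.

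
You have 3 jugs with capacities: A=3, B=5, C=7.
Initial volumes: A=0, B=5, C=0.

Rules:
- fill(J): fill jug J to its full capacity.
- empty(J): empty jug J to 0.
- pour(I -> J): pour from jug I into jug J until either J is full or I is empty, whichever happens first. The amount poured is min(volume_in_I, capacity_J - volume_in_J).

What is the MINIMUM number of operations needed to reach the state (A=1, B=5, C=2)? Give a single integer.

BFS from (A=0, B=5, C=0). One shortest path:
  1. fill(A) -> (A=3 B=5 C=0)
  2. pour(B -> C) -> (A=3 B=0 C=5)
  3. pour(A -> C) -> (A=1 B=0 C=7)
  4. pour(C -> B) -> (A=1 B=5 C=2)
Reached target in 4 moves.

Answer: 4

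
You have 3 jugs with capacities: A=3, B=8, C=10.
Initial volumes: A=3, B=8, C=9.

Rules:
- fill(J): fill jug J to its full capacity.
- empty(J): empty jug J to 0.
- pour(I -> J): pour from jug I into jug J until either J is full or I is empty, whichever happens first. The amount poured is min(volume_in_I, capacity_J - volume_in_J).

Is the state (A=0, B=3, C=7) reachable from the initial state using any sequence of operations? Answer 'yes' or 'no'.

BFS from (A=3, B=8, C=9):
  1. pour(B -> C) -> (A=3 B=7 C=10)
  2. empty(C) -> (A=3 B=7 C=0)
  3. pour(B -> C) -> (A=3 B=0 C=7)
  4. pour(A -> B) -> (A=0 B=3 C=7)
Target reached → yes.

Answer: yes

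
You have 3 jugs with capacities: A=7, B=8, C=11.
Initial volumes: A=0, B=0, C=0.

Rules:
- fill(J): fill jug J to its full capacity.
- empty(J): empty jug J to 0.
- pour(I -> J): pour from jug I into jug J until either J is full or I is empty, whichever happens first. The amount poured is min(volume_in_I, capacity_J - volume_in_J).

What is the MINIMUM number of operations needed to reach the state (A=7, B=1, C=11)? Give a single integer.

Answer: 3

Derivation:
BFS from (A=0, B=0, C=0). One shortest path:
  1. fill(B) -> (A=0 B=8 C=0)
  2. fill(C) -> (A=0 B=8 C=11)
  3. pour(B -> A) -> (A=7 B=1 C=11)
Reached target in 3 moves.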